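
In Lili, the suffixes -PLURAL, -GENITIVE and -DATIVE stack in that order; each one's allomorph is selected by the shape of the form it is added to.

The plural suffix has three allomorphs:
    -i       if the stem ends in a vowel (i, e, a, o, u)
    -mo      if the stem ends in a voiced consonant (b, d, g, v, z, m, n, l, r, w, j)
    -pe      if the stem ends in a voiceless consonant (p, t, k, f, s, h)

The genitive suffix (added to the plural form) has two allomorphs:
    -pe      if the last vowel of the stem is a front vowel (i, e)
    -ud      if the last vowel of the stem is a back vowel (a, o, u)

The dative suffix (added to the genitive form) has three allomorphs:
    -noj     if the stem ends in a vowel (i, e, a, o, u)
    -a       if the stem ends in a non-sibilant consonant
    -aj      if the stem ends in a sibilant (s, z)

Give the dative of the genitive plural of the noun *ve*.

veipenoj

Since the final sound of *ve* is /e/ (a vowel), it takes -i, giving *vei*.
The last vowel of the plural form *vei* is /i/, which is a front vowel, so the genitive suffix is -pe, giving *veipe*.
The final sound of the genitive form *veipe* is /e/, which is a vowel, so the dative suffix is -noj, giving *veipenoj*.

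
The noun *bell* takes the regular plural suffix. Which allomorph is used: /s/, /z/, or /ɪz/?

The stem *bell* ends in a voiced non-sibilant sound.
The plural suffix surfaces as /ɪz/ after sibilants, /s/ after other voiceless consonants, and /z/ after other voiced sounds.
So the plural -s on *bell* is pronounced /z/.

/z/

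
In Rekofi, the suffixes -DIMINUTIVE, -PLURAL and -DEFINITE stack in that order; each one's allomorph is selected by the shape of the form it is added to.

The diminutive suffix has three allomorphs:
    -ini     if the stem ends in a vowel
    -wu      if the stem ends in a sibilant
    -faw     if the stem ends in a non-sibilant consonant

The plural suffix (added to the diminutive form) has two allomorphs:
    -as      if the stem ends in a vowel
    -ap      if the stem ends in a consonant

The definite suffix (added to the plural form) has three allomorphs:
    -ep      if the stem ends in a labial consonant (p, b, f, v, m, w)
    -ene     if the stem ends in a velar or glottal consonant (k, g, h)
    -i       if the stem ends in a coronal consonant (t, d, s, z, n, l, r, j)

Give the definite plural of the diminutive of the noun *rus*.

ruswuasi

*rus*: final sound = /s/, a sibilant → -wu → *ruswu*.
The diminutive form *ruswu* — final sound /u/ (a vowel) → -as → *ruswuas*.
Since the final consonant of the plural form *ruswuas* is /s/ (coronal), it takes -i, giving *ruswuasi*.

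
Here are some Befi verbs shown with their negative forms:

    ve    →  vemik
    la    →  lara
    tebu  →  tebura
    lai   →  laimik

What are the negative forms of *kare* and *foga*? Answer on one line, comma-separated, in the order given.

The alternation tracks the last vowel of the stem — -mik when the last vowel of the stem is a front vowel (*ve*, *lai*); -ra when the last vowel of the stem is a back vowel (*la*, *tebu*).
*kare* — last vowel /e/ (a front vowel) → -mik → *karemik*.
*foga* — last vowel /a/ (a back vowel) → -ra → *fogara*.

karemik, fogara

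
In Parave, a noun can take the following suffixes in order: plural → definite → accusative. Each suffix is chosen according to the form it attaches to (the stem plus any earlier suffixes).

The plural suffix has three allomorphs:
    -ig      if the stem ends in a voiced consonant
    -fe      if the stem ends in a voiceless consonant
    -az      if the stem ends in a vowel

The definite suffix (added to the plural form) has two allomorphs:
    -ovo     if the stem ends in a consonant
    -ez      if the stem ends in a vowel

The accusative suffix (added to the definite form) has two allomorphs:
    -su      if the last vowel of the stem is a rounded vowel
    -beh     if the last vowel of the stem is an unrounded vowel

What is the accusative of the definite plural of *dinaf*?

dinaffeezbeh

*dinaf* — final sound /f/ (a voiceless consonant) → -fe → *dinaffe*.
Since the final sound of the plural form *dinaffe* is /e/ (a vowel), it takes -ez, giving *dinaffeez*.
The definite form *dinaffeez*: last vowel = /e/, an unrounded vowel → -beh → *dinaffeezbeh*.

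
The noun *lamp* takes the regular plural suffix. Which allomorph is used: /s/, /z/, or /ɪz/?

The stem *lamp* ends in a voiceless non-sibilant consonant.
The plural suffix surfaces as /ɪz/ after sibilants, /s/ after other voiceless consonants, and /z/ after other voiced sounds.
So the plural -s on *lamp* is pronounced /s/.

/s/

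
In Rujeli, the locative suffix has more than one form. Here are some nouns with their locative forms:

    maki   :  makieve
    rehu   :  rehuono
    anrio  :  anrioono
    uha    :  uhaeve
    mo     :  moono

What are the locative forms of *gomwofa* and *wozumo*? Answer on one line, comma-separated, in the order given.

The pattern is rounding harmony: -ono when the last vowel of the stem is a rounded vowel (*rehu*, *anrio*, *mo*); -eve when the last vowel of the stem is an unrounded vowel (*maki*, *uha*).
*gomwofa* — last vowel /a/ (an unrounded vowel) → -eve → *gomwofaeve*.
Since the last vowel of *wozumo* is /o/ (a rounded vowel), it takes -ono, giving *wozumoono*.

gomwofaeve, wozumoono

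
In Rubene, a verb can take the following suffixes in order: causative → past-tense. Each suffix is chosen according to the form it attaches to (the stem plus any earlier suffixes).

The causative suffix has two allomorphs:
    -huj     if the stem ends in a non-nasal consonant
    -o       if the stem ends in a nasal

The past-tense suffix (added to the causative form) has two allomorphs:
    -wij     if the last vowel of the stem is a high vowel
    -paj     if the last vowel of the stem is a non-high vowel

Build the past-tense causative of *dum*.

Since the final consonant of *dum* is /m/ (a nasal), it takes -o, giving *dumo*.
Since the last vowel of the causative form *dumo* is /o/ (a non-high vowel), it takes -paj, giving *dumopaj*.

dumopaj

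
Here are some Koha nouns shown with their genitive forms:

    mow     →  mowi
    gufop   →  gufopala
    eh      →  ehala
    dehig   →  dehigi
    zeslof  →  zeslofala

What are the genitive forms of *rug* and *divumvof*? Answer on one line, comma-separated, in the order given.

rugi, divumvofala

The pattern is voicing of the final consonant: -ala when the stem ends in a voiceless consonant (*gufop*, *eh*, *zeslof*); -i when the stem ends in a voiced consonant (*mow*, *dehig*).
The final consonant of *rug* is /g/, which is voiced, so the suffix is -i, giving *rugi*.
*divumvof*: final consonant = /f/, voiceless → -ala → *divumvofala*.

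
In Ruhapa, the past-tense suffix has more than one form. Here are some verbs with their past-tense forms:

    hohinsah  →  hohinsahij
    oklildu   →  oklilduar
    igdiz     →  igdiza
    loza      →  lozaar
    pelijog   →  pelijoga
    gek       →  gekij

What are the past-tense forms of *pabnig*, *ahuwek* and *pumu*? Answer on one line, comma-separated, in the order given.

Looking at the final sound of each stem: -ij when the stem ends in a voiceless consonant (*hohinsah*, *gek*); -a when the stem ends in a voiced consonant (*igdiz*, *pelijog*); -ar when the stem ends in a vowel (*oklildu*, *loza*).
*pabnig*: final sound = /g/, a voiced consonant → -a → *pabniga*.
*ahuwek*: final sound = /k/, a voiceless consonant → -ij → *ahuwekij*.
*pumu* — final sound /u/ (a vowel) → -ar → *pumuar*.

pabniga, ahuwekij, pumuar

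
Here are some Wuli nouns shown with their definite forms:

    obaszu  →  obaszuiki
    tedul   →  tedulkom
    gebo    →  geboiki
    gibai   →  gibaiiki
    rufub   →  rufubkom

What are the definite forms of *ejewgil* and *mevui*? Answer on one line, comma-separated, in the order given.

The suffix is conditioned by the final sound: -kom when the stem ends in a consonant (*tedul*, *rufub*); -iki when the stem ends in a vowel (*obaszu*, *gebo*, *gibai*).
Since the final sound of *ejewgil* is /l/ (a consonant), it takes -kom, giving *ejewgilkom*.
Since the final sound of *mevui* is /i/ (a vowel), it takes -iki, giving *mevuiiki*.

ejewgilkom, mevuiiki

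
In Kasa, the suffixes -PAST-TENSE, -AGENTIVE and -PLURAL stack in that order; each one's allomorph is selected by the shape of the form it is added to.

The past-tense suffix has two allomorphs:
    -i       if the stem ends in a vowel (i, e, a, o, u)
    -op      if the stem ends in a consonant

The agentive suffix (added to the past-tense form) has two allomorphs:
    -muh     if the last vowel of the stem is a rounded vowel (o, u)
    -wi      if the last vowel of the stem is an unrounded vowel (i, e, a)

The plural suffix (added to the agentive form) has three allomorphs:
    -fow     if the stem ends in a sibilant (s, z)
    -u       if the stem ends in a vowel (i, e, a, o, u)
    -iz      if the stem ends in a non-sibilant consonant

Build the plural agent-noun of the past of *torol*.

*torol*: final sound = /l/, a consonant → -op → *torolop*.
Since the last vowel of the past-tense form *torolop* is /o/ (a rounded vowel), it takes -muh, giving *torolopmuh*.
The agentive form *torolopmuh* — final sound /h/ (a non-sibilant consonant) → -iz → *torolopmuhiz*.

torolopmuhiz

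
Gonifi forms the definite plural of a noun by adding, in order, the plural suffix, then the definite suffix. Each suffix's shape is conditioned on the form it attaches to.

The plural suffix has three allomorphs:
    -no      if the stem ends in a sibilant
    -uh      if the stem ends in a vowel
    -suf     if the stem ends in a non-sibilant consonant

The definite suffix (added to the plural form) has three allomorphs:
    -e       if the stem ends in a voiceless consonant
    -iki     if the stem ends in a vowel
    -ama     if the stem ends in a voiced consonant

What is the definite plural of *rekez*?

rekeznoiki

Since the final sound of *rekez* is /z/ (a sibilant), it takes -no, giving *rekezno*.
The final sound of the plural form *rekezno* is /o/, which is a vowel, so the definite suffix is -iki, giving *rekeznoiki*.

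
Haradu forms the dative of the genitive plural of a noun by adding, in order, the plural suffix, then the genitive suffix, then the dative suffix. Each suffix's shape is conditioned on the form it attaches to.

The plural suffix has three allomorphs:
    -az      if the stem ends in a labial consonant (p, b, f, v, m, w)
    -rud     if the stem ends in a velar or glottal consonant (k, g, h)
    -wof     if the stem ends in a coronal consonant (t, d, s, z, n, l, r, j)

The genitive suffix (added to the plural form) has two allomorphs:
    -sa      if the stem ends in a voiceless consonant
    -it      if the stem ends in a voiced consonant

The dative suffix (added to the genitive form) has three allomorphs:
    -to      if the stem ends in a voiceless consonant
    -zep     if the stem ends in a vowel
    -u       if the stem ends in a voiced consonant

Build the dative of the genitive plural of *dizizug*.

*dizizug*: final consonant = /g/, velar/glottal → -rud → *dizizugrud*.
The plural form *dizizugrud*: final consonant = /d/, voiced → -it → *dizizugrudit*.
The final sound of the genitive form *dizizugrudit* is /t/, which is a voiceless consonant, so the dative suffix is -to, giving *dizizugruditto*.

dizizugruditto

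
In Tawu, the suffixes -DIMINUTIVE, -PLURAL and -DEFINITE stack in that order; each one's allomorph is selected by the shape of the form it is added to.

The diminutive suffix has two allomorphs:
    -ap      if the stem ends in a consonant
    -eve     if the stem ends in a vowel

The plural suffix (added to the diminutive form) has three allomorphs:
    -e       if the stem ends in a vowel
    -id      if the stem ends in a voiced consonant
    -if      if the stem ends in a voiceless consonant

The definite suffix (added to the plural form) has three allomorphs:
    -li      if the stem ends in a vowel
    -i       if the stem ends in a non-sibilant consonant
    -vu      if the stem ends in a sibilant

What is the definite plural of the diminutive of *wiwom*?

*wiwom* — final sound /m/ (a consonant) → -ap → *wiwomap*.
The diminutive form *wiwomap*: final sound = /p/, a voiceless consonant → -if → *wiwomapif*.
The plural form *wiwomapif*: final sound = /f/, a non-sibilant consonant → -i → *wiwomapifi*.

wiwomapifi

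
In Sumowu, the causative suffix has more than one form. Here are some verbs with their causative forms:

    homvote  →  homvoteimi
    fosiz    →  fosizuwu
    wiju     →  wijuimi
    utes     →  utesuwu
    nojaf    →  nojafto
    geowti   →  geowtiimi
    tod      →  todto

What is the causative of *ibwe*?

Looking at the final sound of each stem: -uwu when the stem ends in a sibilant (*fosiz*, *utes*); -to when the stem ends in a non-sibilant consonant (*nojaf*, *tod*); -imi when the stem ends in a vowel (*homvote*, *wiju*, *geowti*).
*ibwe*: final sound = /e/, a vowel → -imi → *ibweimi*.

ibweimi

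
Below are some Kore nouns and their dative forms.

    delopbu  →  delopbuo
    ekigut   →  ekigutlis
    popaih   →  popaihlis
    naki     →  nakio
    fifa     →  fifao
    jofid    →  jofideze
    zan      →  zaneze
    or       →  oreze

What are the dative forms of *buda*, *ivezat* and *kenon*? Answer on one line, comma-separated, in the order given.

budao, ivezatlis, kenoneze

Looking at the final sound of each stem: -lis when the stem ends in a voiceless consonant (*ekigut*, *popaih*); -eze when the stem ends in a voiced consonant (*jofid*, *zan*, *or*); -o when the stem ends in a vowel (*delopbu*, *naki*, *fifa*).
*buda* — final sound /a/ (a vowel) → -o → *budao*.
*ivezat* — final sound /t/ (a voiceless consonant) → -lis → *ivezatlis*.
*kenon*: final sound = /n/, a voiced consonant → -eze → *kenoneze*.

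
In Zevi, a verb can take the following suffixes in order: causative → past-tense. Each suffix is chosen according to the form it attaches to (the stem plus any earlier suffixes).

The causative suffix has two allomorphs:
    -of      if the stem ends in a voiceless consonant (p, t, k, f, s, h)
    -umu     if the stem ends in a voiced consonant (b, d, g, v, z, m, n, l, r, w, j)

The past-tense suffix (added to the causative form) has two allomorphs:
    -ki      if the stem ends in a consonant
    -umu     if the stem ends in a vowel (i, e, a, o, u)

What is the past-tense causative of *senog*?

*senog* — final consonant /g/ (voiced) → -umu → *senogumu*.
The causative form *senogumu* — final sound /u/ (a vowel) → -umu → *senogumuumu*.

senogumuumu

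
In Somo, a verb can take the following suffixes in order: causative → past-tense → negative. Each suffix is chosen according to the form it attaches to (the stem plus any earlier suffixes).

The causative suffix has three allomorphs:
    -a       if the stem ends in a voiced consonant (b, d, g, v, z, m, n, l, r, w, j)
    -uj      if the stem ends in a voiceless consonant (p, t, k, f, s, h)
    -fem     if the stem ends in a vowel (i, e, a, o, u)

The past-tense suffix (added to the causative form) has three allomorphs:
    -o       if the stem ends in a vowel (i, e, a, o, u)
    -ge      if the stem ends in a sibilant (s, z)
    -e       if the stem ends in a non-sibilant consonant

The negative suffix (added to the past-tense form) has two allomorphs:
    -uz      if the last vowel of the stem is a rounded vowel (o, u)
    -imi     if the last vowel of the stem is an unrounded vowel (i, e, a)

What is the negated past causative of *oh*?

ohujeimi

Since the final sound of *oh* is /h/ (a voiceless consonant), it takes -uj, giving *ohuj*.
The final sound of the causative form *ohuj* is /j/, which is a non-sibilant consonant, so the past-tense suffix is -e, giving *ohuje*.
Since the last vowel of the past-tense form *ohuje* is /e/ (an unrounded vowel), it takes -imi, giving *ohujeimi*.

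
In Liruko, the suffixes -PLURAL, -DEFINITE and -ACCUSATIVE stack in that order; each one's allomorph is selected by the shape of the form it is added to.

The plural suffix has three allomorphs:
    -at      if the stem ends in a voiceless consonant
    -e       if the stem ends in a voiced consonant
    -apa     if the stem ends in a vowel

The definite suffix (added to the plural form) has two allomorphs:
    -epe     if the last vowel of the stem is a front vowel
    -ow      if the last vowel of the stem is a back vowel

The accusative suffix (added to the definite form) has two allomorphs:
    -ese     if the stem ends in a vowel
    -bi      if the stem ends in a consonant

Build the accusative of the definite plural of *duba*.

dubaapaowbi

Since the final sound of *duba* is /a/ (a vowel), it takes -apa, giving *dubaapa*.
The last vowel of the plural form *dubaapa* is /a/, which is a back vowel, so the definite suffix is -ow, giving *dubaapaow*.
The definite form *dubaapaow*: final sound = /w/, a consonant → -bi → *dubaapaowbi*.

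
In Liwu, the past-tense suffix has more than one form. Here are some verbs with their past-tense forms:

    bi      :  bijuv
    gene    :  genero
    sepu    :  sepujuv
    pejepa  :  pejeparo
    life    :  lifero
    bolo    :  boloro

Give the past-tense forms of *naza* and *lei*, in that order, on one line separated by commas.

nazaro, leijuv

The suffix is conditioned by the last vowel: -juv when the last vowel of the stem is a high vowel (*bi*, *sepu*); -ro when the last vowel of the stem is a non-high vowel (*gene*, *pejepa*, *life*, *bolo*).
The last vowel of *naza* is /a/, which is a non-high vowel, so the suffix is -ro, giving *nazaro*.
Since the last vowel of *lei* is /i/ (a high vowel), it takes -juv, giving *leijuv*.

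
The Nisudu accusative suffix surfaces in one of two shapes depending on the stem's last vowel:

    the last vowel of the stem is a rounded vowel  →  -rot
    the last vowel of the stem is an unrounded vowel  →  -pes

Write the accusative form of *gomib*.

Since the last vowel of *gomib* is /i/ (an unrounded vowel), it takes -pes, giving *gomibpes*.

gomibpes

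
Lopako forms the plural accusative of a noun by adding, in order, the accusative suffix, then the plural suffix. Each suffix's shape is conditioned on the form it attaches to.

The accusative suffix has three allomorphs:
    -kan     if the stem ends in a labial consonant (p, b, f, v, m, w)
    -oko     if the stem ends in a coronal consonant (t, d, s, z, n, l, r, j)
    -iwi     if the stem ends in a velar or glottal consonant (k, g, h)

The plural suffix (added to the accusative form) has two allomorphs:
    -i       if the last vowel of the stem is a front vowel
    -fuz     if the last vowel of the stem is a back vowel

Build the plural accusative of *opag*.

*opag*: final consonant = /g/, velar/glottal → -iwi → *opagiwi*.
The accusative form *opagiwi* — last vowel /i/ (a front vowel) → -i → *opagiwii*.

opagiwii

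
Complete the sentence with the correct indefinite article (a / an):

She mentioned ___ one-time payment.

The indefinite article is chosen by the initial *sound* of the following word, not its spelling.
*one-time* begins with the sound /wʌ/ (*one* pronounced /wʌn/) — a consonant sound.
So the article is *a*: She mentioned a one-time payment.

a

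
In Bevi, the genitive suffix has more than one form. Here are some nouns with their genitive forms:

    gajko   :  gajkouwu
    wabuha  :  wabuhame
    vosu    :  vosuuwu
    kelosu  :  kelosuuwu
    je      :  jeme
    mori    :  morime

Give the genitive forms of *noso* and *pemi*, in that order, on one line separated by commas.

nosouwu, pemime

Looking at the last vowel of each stem: -uwu when the last vowel of the stem is a rounded vowel (*gajko*, *vosu*, *kelosu*); -me when the last vowel of the stem is an unrounded vowel (*wabuha*, *je*, *mori*).
Since the last vowel of *noso* is /o/ (a rounded vowel), it takes -uwu, giving *nosouwu*.
Since the last vowel of *pemi* is /i/ (an unrounded vowel), it takes -me, giving *pemime*.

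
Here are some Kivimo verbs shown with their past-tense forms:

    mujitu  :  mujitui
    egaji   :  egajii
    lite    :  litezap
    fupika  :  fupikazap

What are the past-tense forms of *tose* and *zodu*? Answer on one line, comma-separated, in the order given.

The suffix is conditioned by the last vowel: -i when the last vowel of the stem is a high vowel (*mujitu*, *egaji*); -zap when the last vowel of the stem is a non-high vowel (*lite*, *fupika*).
*tose*: last vowel = /e/, a non-high vowel → -zap → *tosezap*.
Since the last vowel of *zodu* is /u/ (a high vowel), it takes -i, giving *zodui*.

tosezap, zodui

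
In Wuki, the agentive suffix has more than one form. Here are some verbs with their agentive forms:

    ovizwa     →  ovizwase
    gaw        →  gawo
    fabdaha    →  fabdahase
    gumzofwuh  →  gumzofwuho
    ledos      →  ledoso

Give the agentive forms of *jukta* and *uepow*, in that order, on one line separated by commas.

juktase, uepowo

The alternation tracks the final sound of the stem — -o when the stem ends in a consonant (*gaw*, *gumzofwuh*, *ledos*); -se when the stem ends in a vowel (*ovizwa*, *fabdaha*).
Since the final sound of *jukta* is /a/ (a vowel), it takes -se, giving *juktase*.
The final sound of *uepow* is /w/, which is a consonant, so the suffix is -o, giving *uepowo*.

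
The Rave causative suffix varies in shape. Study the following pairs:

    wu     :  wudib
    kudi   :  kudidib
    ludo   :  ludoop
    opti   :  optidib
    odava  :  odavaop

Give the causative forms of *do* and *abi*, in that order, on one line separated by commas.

doop, abidib

Looking at the last vowel of each stem: -dib when the last vowel of the stem is a high vowel (*wu*, *kudi*, *opti*); -op when the last vowel of the stem is a non-high vowel (*ludo*, *odava*).
The last vowel of *do* is /o/, which is a non-high vowel, so the suffix is -op, giving *doop*.
The last vowel of *abi* is /i/, which is a high vowel, so the suffix is -dib, giving *abidib*.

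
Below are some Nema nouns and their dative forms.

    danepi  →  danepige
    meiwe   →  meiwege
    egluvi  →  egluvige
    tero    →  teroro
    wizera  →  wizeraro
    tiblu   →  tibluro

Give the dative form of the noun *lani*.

The alternation tracks the last vowel of the stem — -ge when the last vowel of the stem is a front vowel (*danepi*, *meiwe*, *egluvi*); -ro when the last vowel of the stem is a back vowel (*tero*, *wizera*, *tiblu*).
*lani*: last vowel = /i/, a front vowel → -ge → *lanige*.

lanige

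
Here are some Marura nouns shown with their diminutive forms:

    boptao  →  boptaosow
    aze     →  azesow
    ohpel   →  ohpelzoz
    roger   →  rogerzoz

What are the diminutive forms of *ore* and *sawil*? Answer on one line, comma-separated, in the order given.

oresow, sawilzoz

The alternation tracks the final sound of the stem — -zoz when the stem ends in a consonant (*ohpel*, *roger*); -sow when the stem ends in a vowel (*boptao*, *aze*).
The final sound of *ore* is /e/, which is a vowel, so the suffix is -sow, giving *oresow*.
*sawil* — final sound /l/ (a consonant) → -zoz → *sawilzoz*.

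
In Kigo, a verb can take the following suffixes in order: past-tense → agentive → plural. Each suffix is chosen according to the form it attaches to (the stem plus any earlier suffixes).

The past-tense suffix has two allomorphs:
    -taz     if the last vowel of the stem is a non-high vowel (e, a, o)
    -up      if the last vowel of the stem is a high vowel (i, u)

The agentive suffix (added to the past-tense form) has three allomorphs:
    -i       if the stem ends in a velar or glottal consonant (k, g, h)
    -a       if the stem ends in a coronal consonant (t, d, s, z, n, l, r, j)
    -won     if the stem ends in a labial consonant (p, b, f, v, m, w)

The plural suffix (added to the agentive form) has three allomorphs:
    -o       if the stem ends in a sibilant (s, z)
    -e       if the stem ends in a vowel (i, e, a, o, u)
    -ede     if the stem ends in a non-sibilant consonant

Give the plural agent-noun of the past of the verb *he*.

*he*: last vowel = /e/, a non-high vowel → -taz → *hetaz*.
The final consonant of the past-tense form *hetaz* is /z/, which is coronal, so the agentive suffix is -a, giving *hetaza*.
The agentive form *hetaza*: final sound = /a/, a vowel → -e → *hetazae*.

hetazae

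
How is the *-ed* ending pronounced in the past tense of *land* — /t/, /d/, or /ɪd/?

/ɪd/

The stem *land* ends in /t/ or /d/.
The -ed suffix is realized as /ɪd/ after /t, d/; as /t/ after other voiceless consonants; and as /d/ after other voiced sounds.
So -ed on *land* is pronounced /ɪd/.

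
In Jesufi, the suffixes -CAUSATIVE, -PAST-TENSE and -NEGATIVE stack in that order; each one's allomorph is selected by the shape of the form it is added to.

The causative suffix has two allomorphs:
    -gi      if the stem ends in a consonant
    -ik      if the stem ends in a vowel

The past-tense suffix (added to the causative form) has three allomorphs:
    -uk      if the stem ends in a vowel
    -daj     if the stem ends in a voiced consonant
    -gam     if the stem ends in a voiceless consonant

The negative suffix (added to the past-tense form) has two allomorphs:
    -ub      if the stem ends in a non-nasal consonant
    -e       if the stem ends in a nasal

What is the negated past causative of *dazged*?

The final sound of *dazged* is /d/, which is a consonant, so the causative suffix is -gi, giving *dazgedgi*.
The final sound of the causative form *dazgedgi* is /i/, which is a vowel, so the past-tense suffix is -uk, giving *dazgedgiuk*.
Since the final consonant of the past-tense form *dazgedgiuk* is /k/ (non-nasal), it takes -ub, giving *dazgedgiukub*.

dazgedgiukub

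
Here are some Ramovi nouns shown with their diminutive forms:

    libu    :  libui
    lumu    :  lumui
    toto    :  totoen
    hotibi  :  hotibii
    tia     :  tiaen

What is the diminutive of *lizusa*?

lizusaen

Looking at the last vowel of each stem: -i when the last vowel of the stem is a high vowel (*libu*, *lumu*, *hotibi*); -en when the last vowel of the stem is a non-high vowel (*toto*, *tia*).
*lizusa*: last vowel = /a/, a non-high vowel → -en → *lizusaen*.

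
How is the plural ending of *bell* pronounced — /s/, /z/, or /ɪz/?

The stem *bell* ends in a voiced non-sibilant sound.
The plural suffix surfaces as /ɪz/ after sibilants, /s/ after other voiceless consonants, and /z/ after other voiced sounds.
So the plural -s on *bell* is pronounced /z/.

/z/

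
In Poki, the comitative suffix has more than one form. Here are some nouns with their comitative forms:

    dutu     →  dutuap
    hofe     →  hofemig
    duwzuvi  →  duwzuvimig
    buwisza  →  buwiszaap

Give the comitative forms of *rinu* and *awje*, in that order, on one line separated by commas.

The alternation tracks the last vowel of the stem — -mig when the last vowel of the stem is a front vowel (*hofe*, *duwzuvi*); -ap when the last vowel of the stem is a back vowel (*dutu*, *buwisza*).
*rinu* — last vowel /u/ (a back vowel) → -ap → *rinuap*.
The last vowel of *awje* is /e/, which is a front vowel, so the suffix is -mig, giving *awjemig*.

rinuap, awjemig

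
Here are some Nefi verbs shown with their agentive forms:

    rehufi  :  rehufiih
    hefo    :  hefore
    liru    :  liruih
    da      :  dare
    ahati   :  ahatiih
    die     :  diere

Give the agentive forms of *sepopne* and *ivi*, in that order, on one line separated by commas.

The alternation tracks the last vowel of the stem — -ih when the last vowel of the stem is a high vowel (*rehufi*, *liru*, *ahati*); -re when the last vowel of the stem is a non-high vowel (*hefo*, *da*, *die*).
Since the last vowel of *sepopne* is /e/ (a non-high vowel), it takes -re, giving *sepopnere*.
*ivi* — last vowel /i/ (a high vowel) → -ih → *iviih*.

sepopnere, iviih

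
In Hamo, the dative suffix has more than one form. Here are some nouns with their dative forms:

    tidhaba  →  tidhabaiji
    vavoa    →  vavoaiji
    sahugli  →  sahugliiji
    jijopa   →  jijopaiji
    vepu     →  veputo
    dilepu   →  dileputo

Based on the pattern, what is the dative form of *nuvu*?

The suffix is conditioned by the last vowel: -to when the last vowel of the stem is a rounded vowel (*vepu*, *dilepu*); -iji when the last vowel of the stem is an unrounded vowel (*tidhaba*, *vavoa*, *sahugli*, *jijopa*).
Since the last vowel of *nuvu* is /u/ (a rounded vowel), it takes -to, giving *nuvuto*.

nuvuto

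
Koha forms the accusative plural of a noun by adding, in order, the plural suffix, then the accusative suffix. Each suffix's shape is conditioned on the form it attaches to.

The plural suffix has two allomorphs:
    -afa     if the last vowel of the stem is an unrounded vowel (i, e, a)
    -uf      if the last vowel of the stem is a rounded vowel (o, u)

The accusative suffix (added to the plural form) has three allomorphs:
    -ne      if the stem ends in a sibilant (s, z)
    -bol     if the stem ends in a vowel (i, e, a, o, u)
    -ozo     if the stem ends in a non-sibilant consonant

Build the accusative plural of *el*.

elafabol

The last vowel of *el* is /e/, which is an unrounded vowel, so the plural suffix is -afa, giving *elafa*.
Since the final sound of the plural form *elafa* is /a/ (a vowel), it takes -bol, giving *elafabol*.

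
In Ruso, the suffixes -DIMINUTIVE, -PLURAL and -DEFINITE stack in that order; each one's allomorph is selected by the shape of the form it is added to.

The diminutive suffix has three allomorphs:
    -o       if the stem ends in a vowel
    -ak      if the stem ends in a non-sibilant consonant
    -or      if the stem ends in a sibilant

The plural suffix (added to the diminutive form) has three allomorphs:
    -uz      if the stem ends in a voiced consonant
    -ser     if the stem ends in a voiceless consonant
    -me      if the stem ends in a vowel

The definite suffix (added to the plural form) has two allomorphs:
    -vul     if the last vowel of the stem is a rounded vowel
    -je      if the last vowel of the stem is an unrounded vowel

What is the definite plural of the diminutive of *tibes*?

Since the final sound of *tibes* is /s/ (a sibilant), it takes -or, giving *tibesor*.
Since the final sound of the diminutive form *tibesor* is /r/ (a voiced consonant), it takes -uz, giving *tibesoruz*.
The last vowel of the plural form *tibesoruz* is /u/, which is a rounded vowel, so the definite suffix is -vul, giving *tibesoruzvul*.

tibesoruzvul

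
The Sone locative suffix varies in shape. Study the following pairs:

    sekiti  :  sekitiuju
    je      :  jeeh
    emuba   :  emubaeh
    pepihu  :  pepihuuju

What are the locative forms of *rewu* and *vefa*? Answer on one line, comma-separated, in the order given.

The alternation tracks the last vowel of the stem — -uju when the last vowel of the stem is a high vowel (*sekiti*, *pepihu*); -eh when the last vowel of the stem is a non-high vowel (*je*, *emuba*).
The last vowel of *rewu* is /u/, which is a high vowel, so the suffix is -uju, giving *rewuuju*.
Since the last vowel of *vefa* is /a/ (a non-high vowel), it takes -eh, giving *vefaeh*.

rewuuju, vefaeh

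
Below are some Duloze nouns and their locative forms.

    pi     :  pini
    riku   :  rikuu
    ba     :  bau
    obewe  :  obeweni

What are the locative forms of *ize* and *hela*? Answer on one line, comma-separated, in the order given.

izeni, helau

The pattern is front/back vowel harmony: -ni when the last vowel of the stem is a front vowel (*pi*, *obewe*); -u when the last vowel of the stem is a back vowel (*riku*, *ba*).
The last vowel of *ize* is /e/, which is a front vowel, so the suffix is -ni, giving *izeni*.
*hela* — last vowel /a/ (a back vowel) → -u → *helau*.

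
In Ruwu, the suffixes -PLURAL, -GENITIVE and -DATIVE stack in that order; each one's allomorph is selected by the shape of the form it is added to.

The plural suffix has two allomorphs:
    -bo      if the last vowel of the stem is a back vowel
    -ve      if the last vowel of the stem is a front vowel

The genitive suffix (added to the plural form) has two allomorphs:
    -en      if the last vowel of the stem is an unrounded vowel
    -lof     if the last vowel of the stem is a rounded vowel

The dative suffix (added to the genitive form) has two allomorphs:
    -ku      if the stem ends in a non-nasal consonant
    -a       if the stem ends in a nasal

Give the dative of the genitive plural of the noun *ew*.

*ew* — last vowel /e/ (a front vowel) → -ve → *ewve*.
The last vowel of the plural form *ewve* is /e/, which is an unrounded vowel, so the genitive suffix is -en, giving *ewveen*.
The genitive form *ewveen* — final consonant /n/ (a nasal) → -a → *ewveena*.

ewveena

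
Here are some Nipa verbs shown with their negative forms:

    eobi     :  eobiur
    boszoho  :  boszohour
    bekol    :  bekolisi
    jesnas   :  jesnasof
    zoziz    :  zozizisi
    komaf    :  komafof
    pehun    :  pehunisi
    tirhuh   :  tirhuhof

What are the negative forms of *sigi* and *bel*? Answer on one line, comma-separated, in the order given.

The pattern is voicing of the final sound: -of when the stem ends in a voiceless consonant (*jesnas*, *komaf*, *tirhuh*); -isi when the stem ends in a voiced consonant (*bekol*, *zoziz*, *pehun*); -ur when the stem ends in a vowel (*eobi*, *boszoho*).
*sigi* — final sound /i/ (a vowel) → -ur → *sigiur*.
The final sound of *bel* is /l/, which is a voiced consonant, so the suffix is -isi, giving *belisi*.

sigiur, belisi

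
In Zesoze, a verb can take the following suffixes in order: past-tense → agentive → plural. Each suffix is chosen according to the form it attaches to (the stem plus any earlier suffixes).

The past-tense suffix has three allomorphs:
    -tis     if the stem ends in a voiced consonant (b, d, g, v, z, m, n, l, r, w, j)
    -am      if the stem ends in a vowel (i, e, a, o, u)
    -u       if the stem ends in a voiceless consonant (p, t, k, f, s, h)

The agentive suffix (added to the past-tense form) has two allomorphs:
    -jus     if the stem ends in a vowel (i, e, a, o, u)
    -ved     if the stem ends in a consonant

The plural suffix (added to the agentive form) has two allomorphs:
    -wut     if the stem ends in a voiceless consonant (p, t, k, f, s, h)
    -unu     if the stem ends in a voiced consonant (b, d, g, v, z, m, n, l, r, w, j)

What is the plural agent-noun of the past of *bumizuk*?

*bumizuk* — final sound /k/ (a voiceless consonant) → -u → *bumizuku*.
Since the final sound of the past-tense form *bumizuku* is /u/ (a vowel), it takes -jus, giving *bumizukujus*.
The agentive form *bumizukujus*: final consonant = /s/, voiceless → -wut → *bumizukujuswut*.

bumizukujuswut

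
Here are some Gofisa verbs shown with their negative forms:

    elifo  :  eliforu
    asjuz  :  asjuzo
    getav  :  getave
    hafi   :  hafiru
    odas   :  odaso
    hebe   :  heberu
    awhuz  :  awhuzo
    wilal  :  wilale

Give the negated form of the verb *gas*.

The alternation tracks the final sound of the stem — -o when the stem ends in a sibilant (*asjuz*, *odas*, *awhuz*); -e when the stem ends in a non-sibilant consonant (*getav*, *wilal*); -ru when the stem ends in a vowel (*elifo*, *hafi*, *hebe*).
Since the final sound of *gas* is /s/ (a sibilant), it takes -o, giving *gaso*.

gaso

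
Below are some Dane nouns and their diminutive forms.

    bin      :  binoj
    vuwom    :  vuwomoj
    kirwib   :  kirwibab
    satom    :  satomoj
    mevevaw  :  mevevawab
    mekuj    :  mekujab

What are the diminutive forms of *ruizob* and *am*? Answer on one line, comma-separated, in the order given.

ruizobab, amoj

The pattern is nasality of the final consonant: -oj when the stem ends in a nasal (*bin*, *vuwom*, *satom*); -ab when the stem ends in a non-nasal consonant (*kirwib*, *mevevaw*, *mekuj*).
*ruizob* — final consonant /b/ (non-nasal) → -ab → *ruizobab*.
Since the final consonant of *am* is /m/ (a nasal), it takes -oj, giving *amoj*.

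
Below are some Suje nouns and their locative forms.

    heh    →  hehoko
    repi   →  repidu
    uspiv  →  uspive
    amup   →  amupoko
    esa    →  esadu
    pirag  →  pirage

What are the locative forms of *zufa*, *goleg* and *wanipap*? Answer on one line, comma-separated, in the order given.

The suffix is conditioned by the final sound: -oko when the stem ends in a voiceless consonant (*heh*, *amup*); -e when the stem ends in a voiced consonant (*uspiv*, *pirag*); -du when the stem ends in a vowel (*repi*, *esa*).
*zufa* — final sound /a/ (a vowel) → -du → *zufadu*.
*goleg*: final sound = /g/, a voiced consonant → -e → *golege*.
The final sound of *wanipap* is /p/, which is a voiceless consonant, so the suffix is -oko, giving *wanipapoko*.

zufadu, golege, wanipapoko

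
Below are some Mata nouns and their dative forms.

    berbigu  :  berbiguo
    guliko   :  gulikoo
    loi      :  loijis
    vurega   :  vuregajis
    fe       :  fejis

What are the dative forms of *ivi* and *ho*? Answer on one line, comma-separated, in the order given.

ivijis, hoo

The pattern is rounding harmony: -o when the last vowel of the stem is a rounded vowel (*berbigu*, *guliko*); -jis when the last vowel of the stem is an unrounded vowel (*loi*, *vurega*, *fe*).
*ivi* — last vowel /i/ (an unrounded vowel) → -jis → *ivijis*.
*ho*: last vowel = /o/, a rounded vowel → -o → *hoo*.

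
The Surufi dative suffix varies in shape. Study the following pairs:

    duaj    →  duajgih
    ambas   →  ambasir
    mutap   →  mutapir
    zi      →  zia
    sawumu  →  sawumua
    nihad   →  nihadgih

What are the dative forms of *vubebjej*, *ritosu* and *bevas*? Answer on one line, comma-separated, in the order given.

Looking at the final sound of each stem: -ir when the stem ends in a voiceless consonant (*ambas*, *mutap*); -gih when the stem ends in a voiced consonant (*duaj*, *nihad*); -a when the stem ends in a vowel (*zi*, *sawumu*).
The final sound of *vubebjej* is /j/, which is a voiced consonant, so the suffix is -gih, giving *vubebjejgih*.
*ritosu* — final sound /u/ (a vowel) → -a → *ritosua*.
*bevas* — final sound /s/ (a voiceless consonant) → -ir → *bevasir*.

vubebjejgih, ritosua, bevasir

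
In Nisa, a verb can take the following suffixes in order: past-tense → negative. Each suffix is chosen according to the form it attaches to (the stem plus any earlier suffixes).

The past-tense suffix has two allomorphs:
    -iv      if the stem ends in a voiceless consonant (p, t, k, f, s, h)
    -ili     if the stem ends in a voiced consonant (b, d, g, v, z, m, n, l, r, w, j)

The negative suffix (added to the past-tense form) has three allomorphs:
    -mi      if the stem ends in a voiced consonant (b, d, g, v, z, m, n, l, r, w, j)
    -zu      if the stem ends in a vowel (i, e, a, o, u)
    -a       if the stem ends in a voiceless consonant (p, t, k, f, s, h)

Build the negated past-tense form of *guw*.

guwilizu

Since the final consonant of *guw* is /w/ (voiced), it takes -ili, giving *guwili*.
The final sound of the past-tense form *guwili* is /i/, which is a vowel, so the negative suffix is -zu, giving *guwilizu*.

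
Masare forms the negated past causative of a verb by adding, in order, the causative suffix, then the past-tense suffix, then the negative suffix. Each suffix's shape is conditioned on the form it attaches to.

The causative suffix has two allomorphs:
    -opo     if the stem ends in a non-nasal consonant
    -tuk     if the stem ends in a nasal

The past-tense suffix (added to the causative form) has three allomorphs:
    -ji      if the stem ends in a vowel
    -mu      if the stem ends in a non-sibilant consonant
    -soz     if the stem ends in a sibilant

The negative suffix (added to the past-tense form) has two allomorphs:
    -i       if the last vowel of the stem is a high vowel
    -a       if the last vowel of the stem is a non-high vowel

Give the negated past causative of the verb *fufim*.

fufimtukmui

Since the final consonant of *fufim* is /m/ (a nasal), it takes -tuk, giving *fufimtuk*.
The causative form *fufimtuk*: final sound = /k/, a non-sibilant consonant → -mu → *fufimtukmu*.
The last vowel of the past-tense form *fufimtukmu* is /u/, which is a high vowel, so the negative suffix is -i, giving *fufimtukmui*.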